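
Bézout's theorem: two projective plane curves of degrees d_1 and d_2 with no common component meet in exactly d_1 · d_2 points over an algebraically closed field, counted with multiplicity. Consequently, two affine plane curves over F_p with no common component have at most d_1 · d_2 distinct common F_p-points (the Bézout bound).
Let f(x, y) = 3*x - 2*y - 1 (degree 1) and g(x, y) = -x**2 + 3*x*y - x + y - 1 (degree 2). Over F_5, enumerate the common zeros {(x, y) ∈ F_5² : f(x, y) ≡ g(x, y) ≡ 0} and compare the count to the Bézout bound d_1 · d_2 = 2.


Common zeros: ∅; count = 0; Bézout bound = 2.

deg(f) = 1, deg(g) = 2, so Bézout bound = 2.
Scan x ∈ F_5. For each x, list the y ∈ F_5 with f(x, y) ≡ 0 and those with g(x, y) ≡ 0 (mod 5); the common zeros in that column are the intersection.
  x = 0: f ≡ 0 at y ∈ {2}; g ≡ 0 at y ∈ {1}; common: ∅.
  x = 1: f ≡ 0 at y ∈ {1}; g ≡ 0 at y ∈ {2}; common: ∅.
  x = 2: f ≡ 0 at y ∈ {0}; g ≡ 0 at y ∈ {1}; common: ∅.
  x = 3: f ≡ 0 at y ∈ {4}; g ≡ 0 at y ∈ ∅; common: ∅.
  x = 4: f ≡ 0 at y ∈ {3}; g ≡ 0 at y ∈ {2}; common: ∅.
Collecting: common zeros = ∅, so the count is 0.
Comparison with the Bézout bound: 0 ≤ 2 = deg(f)·deg(g), as expected for curves with no common component (the affine F_5-count falls short of the bound because intersections may lie at infinity, over extension fields, or carry multiplicity).


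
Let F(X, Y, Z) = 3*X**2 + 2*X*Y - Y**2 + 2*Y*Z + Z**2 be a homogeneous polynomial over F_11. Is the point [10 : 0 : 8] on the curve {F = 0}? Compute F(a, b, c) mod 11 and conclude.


F(10,0,8) ≡ 1 (mod 11); P is NOT on the curve.

Evaluate F(10, 0, 8) term-by-term (mod 11).
  3*X**2 ↦ 3·100·1·1 = 300
  2*X*Y ↦ 2·10·0·1 = 0
  -Y**2 ↦ -1·1·0·1 = 0
  2*Y*Z ↦ 2·1·0·8 = 0
  Z**2 ↦ 1·1·1·64 = 64
Sum: F(10, 0, 8) = (300) + (0) + (0) + (0) + (64) = 364.
Reducing mod 11: 364 ≡ 1 (mod 11).
Since F(a, b, c) ≡ 1 ≠ 0 (mod 11), P does NOT lie on the curve.


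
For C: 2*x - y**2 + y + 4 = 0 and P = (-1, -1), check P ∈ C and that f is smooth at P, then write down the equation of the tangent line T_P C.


Tangent line at P: 2*x + 3*y + 5 = 0.

Step 1: f(-1, -1) = 0, so P lies on C.
Step 2: partial derivatives
  f_x(x, y) = 2, f_y(x, y) = 1 - 2*y.
  f_x(P) = 2, f_y(P) = 3 (gradient nonzero, so P is smooth).
Step 3: tangent line at P: 2·(x − -1) + 3·(y − -1) = 0.
Expanding: 2*x + 3*y + 5 = 0.


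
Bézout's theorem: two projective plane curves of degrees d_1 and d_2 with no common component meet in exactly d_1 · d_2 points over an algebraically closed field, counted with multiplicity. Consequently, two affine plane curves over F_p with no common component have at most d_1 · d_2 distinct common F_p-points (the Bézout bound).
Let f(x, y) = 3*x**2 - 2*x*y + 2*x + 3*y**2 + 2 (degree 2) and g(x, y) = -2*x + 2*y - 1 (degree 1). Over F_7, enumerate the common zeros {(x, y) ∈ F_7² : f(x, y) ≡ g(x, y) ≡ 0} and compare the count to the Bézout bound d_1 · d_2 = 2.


Common zeros: {(3, 0)}; count = 1; Bézout bound = 2.

deg(f) = 2, deg(g) = 1, so Bézout bound = 2.
Scan x ∈ F_7. For each x, list the y ∈ F_7 with f(x, y) ≡ 0 and those with g(x, y) ≡ 0 (mod 7); the common zeros in that column are the intersection.
  x = 0: f ≡ 0 at y ∈ {2, 5}; g ≡ 0 at y ∈ {4}; common: ∅.
  x = 1: f ≡ 0 at y ∈ {0, 3}; g ≡ 0 at y ∈ {5}; common: ∅.
  x = 2: f ≡ 0 at y ∈ ∅; g ≡ 0 at y ∈ {6}; common: ∅.
  x = 3: f ≡ 0 at y ∈ {0, 2}; g ≡ 0 at y ∈ {0}; common: {0}.
  x = 4: f ≡ 0 at y ∈ ∅; g ≡ 0 at y ∈ {1}; common: ∅.
  x = 5: f ≡ 0 at y ∈ {3, 5}; g ≡ 0 at y ∈ {2}; common: ∅.
  x = 6: f ≡ 0 at y ∈ ∅; g ≡ 0 at y ∈ {3}; common: ∅.
Collecting: common zeros = {(3, 0)}, so the count is 1.
Comparison with the Bézout bound: 1 ≤ 2 = deg(f)·deg(g), as expected for curves with no common component (the affine F_7-count falls short of the bound because intersections may lie at infinity, over extension fields, or carry multiplicity).


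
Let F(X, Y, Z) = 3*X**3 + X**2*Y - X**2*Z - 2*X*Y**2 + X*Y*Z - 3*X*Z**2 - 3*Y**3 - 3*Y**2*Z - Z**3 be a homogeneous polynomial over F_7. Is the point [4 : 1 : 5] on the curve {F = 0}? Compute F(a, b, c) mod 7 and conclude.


F(4,1,5) ≡ 5 (mod 7); P is NOT on the curve.

Evaluate F(4, 1, 5) term-by-term (mod 7).
  3*X**3 ↦ 3·64·1·1 = 192
  X**2*Y ↦ 1·16·1·1 = 16
  -X**2*Z ↦ -1·16·1·5 = -80
  -2*X*Y**2 ↦ -2·4·1·1 = -8
  X*Y*Z ↦ 1·4·1·5 = 20
  -3*X*Z**2 ↦ -3·4·1·25 = -300
  -3*Y**3 ↦ -3·1·1·1 = -3
  -3*Y**2*Z ↦ -3·1·1·5 = -15
  -Z**3 ↦ -1·1·1·125 = -125
Sum: F(4, 1, 5) = (192) + (16) + (-80) + (-8) + (20) + (-300) + (-3) + (-15) + (-125) = -303.
Reducing mod 7: -303 ≡ 5 (mod 7).
Since F(a, b, c) ≡ 5 ≠ 0 (mod 7), P does NOT lie on the curve.


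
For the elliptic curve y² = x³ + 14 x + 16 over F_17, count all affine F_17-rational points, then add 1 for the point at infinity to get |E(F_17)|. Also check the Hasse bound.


Affine points = {(0, 4), (0, 13), (2, 1), (2, 16), (3, 0), (4, 0), (7, 7), (7, 10), (9, 2), (9, 15), (10, 0), (12, 5), (12, 12), (13, 7), (13, 10), (14, 7), (14, 10), (16, 1), (16, 16)}; affine count = 19; |E(F_17)| = 20.

Discriminant check: Δ ∝ 4a³ + 27b² = 4·14³ + 27·16² = 4·2744 + 27·256 ≡ 4 (mod 17). Nonzero ⇒ E is nonsingular.
For each x ∈ F_17, compute rhs = x³ + 14·x + 16 mod 17, then count y ∈ F_17 with y² ≡ rhs.
  x = 0: rhs = 16, matching y values: 4, 13 (2 points).
  x = 1: rhs = 14, matching y values: none (0 points).
  x = 2: rhs = 1, matching y values: 1, 16 (2 points).
  x = 3: rhs = 0, matching y values: 0 (1 points).
  x = 4: rhs = 0, matching y values: 0 (1 points).
  x = 5: rhs = 7, matching y values: none (0 points).
  x = 6: rhs = 10, matching y values: none (0 points).
  x = 7: rhs = 15, matching y values: 7, 10 (2 points).
  x = 8: rhs = 11, matching y values: none (0 points).
  x = 9: rhs = 4, matching y values: 2, 15 (2 points).
  x = 10: rhs = 0, matching y values: 0 (1 points).
  x = 11: rhs = 5, matching y values: none (0 points).
  x = 12: rhs = 8, matching y values: 5, 12 (2 points).
  x = 13: rhs = 15, matching y values: 7, 10 (2 points).
  x = 14: rhs = 15, matching y values: 7, 10 (2 points).
  x = 15: rhs = 14, matching y values: none (0 points).
  x = 16: rhs = 1, matching y values: 1, 16 (2 points).
Total affine count: 19.
Full point count |E(F_17)| = 19 + 1 = 20.
Hasse bound: |20 − (17+1)| = |2| = 2 ≤ 2√17 ≈ 8.2462 ✓.


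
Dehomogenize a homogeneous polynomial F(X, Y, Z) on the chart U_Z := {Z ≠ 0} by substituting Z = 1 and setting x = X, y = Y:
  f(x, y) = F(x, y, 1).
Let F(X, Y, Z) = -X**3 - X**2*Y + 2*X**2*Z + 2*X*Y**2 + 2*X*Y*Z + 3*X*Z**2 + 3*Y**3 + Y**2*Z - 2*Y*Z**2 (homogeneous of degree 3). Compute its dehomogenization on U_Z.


f(x, y) = -x**3 - x**2*y + 2*x**2 + 2*x*y**2 + 2*x*y + 3*x + 3*y**3 + y**2 - 2*y

On U_Z we set Z = 1. Each monomial c·X^i·Y^j·Z^k in F becomes c·x^i·y^j·1^k = c·x^i·y^j.
Substituting Z = 1: F(X, Y, 1) = -x**3 - x**2*y + 2*x**2 + 2*x*y**2 + 2*x*y + 3*x + 3*y**3 + y**2 - 2*y.
Note: deg(f) ≤ deg(F) = 3; strict inequality happens when F is divisible by Z (lost terms).


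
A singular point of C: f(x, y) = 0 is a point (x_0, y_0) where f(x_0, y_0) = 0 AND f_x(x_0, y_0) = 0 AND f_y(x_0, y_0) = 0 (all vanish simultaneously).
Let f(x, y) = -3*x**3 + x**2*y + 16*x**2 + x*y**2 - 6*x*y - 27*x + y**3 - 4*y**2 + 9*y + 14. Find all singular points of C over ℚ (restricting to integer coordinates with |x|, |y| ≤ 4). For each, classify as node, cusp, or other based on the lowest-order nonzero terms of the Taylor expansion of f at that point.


Singular points: {(2, 1)}; classification: node.

Compute partial derivatives:
  f_x = -9*x**2 + 2*x*y + 32*x + y**2 - 6*y - 27.
  f_y = x**2 + 2*x*y - 6*x + 3*y**2 - 8*y + 9.
Scan x_0 ∈ {−4, ..., 4}. For each x_0, f_y(x_0, y) is a polynomial in y; find its integer roots y ∈ {−4, ..., 4}, then test f_x and f at those candidates.
  x = -4: f_y(-4, y) = 3*y**2 - 16*y + 49; no integer root y with |y| ≤ 4.
  x = -3: f_y(-3, y) = 3*y**2 - 14*y + 36; no integer root y with |y| ≤ 4.
  x = -2: f_y(-2, y) = 3*y**2 - 12*y + 25; no integer root y with |y| ≤ 4.
  x = -1: f_y(-1, y) = 3*y**2 - 10*y + 16; no integer root y with |y| ≤ 4.
  x = 0: f_y(0, y) = 3*y**2 - 8*y + 9; no integer root y with |y| ≤ 4.
  x = 1: f_y(1, y) = 3*y**2 - 6*y + 4; no integer root y with |y| ≤ 4.
  x = 2: f_y(2, y) = 3*y**2 - 4*y + 1; vanishes at y ∈ {1}. (2, 1): f_x = 0, f = 0 — SINGULAR.
  x = 3: f_y(3, y) = 3*y**2 - 2*y; vanishes at y ∈ {0}. (3, 0): f_x = -12 ≠ 0.
  x = 4: f_y(4, y) = 3*y**2 + 1; no integer root y with |y| ≤ 4.
Only singular point on the grid: (2, 1).
Classify: substitute x = 2 + u, y = 1 + v and expand: f = -3*u**3 + u**2*v - u**2 + u*v**2 + v**3 + v**2.
No constant or linear terms (consistent with a singular point). Quadratic part: -u**2 + v**2. Cubic part: -3*u**3 + u**2*v + u*v**2 + v**3.
The quadratic part v**2 - u**2 = (v − u)(v + u) splits into two distinct linear factors, so there are two distinct tangent lines y − 1 = ±(x − 2) — this is a node (ordinary double point).
Classification: node.


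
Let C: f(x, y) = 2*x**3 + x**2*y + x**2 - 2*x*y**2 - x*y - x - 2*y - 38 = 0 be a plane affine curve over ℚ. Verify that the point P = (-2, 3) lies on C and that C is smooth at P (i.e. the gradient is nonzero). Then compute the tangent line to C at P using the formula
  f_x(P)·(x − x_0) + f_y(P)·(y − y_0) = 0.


Tangent line at P: -14*x + 28*y - 112 = 0.

Step 1: f(-2, 3) = 0, so P lies on C.
Step 2: partial derivatives
  f_x(x, y) = 6*x**2 + 2*x*y + 2*x - 2*y**2 - y - 1, f_y(x, y) = x**2 - 4*x*y - x - 2.
  f_x(P) = -14, f_y(P) = 28 (gradient nonzero, so P is smooth).
Step 3: tangent line at P: -14·(x − -2) + 28·(y − 3) = 0.
Expanding: -14*x + 28*y - 112 = 0.


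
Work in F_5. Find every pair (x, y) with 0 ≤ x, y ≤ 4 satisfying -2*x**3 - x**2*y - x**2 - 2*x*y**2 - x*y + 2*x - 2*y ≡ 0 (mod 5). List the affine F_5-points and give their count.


Affine F_5-points: {(0, 0)}; count = 1.

For each of the 25 pairs (x, y) ∈ F_5², evaluate f(x, y) mod 5. Record the zeros.
  x = 0: [0↦0, 1↦3, 2↦1, 3↦4, 4↦2]  zeros at y ∈ {0}
  x = 1: [0↦4, 1↦3, 2↦3, 3↦4, 4↦1]  zeros at y ∈ ∅
  x = 2: [0↦4, 1↦2, 2↦2, 3↦4, 4↦3]  zeros at y ∈ ∅
  x = 3: [0↦3, 1↦3, 2↦1, 3↦2, 4↦1]  zeros at y ∈ ∅
  x = 4: [0↦4, 1↦4, 2↦3, 3↦1, 4↦3]  zeros at y ∈ ∅
Collecting zeros: affine points = {(0, 0)}.
Total count |C(F_5)_aff| = 1.


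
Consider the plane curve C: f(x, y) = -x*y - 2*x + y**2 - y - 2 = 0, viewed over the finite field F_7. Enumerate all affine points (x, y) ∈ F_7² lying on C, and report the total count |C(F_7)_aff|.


Affine F_7-points: {(0, 2), (0, 6), (4, 1), (4, 4), (5, 3), (6, 0)}; count = 6.

For each of the 49 pairs (x, y) ∈ F_7², evaluate f(x, y) mod 7. Record the zeros.
  x = 0: [0↦5, 1↦5, 2↦0, 3↦4, 4↦3, 5↦4, 6↦0]  zeros at y ∈ {2, 6}
  x = 1: [0↦3, 1↦2, 2↦3, 3↦6, 4↦4, 5↦4, 6↦6]  zeros at y ∈ ∅
  x = 2: [0↦1, 1↦6, 2↦6, 3↦1, 4↦5, 5↦4, 6↦5]  zeros at y ∈ ∅
  x = 3: [0↦6, 1↦3, 2↦2, 3↦3, 4↦6, 5↦4, 6↦4]  zeros at y ∈ ∅
  x = 4: [0↦4, 1↦0, 2↦5, 3↦5, 4↦0, 5↦4, 6↦3]  zeros at y ∈ {1, 4}
  x = 5: [0↦2, 1↦4, 2↦1, 3↦0, 4↦1, 5↦4, 6↦2]  zeros at y ∈ {3}
  x = 6: [0↦0, 1↦1, 2↦4, 3↦2, 4↦2, 5↦4, 6↦1]  zeros at y ∈ {0}
Collecting zeros: affine points = {(0, 2), (0, 6), (4, 1), (4, 4), (5, 3), (6, 0)}.
Total count |C(F_7)_aff| = 6.


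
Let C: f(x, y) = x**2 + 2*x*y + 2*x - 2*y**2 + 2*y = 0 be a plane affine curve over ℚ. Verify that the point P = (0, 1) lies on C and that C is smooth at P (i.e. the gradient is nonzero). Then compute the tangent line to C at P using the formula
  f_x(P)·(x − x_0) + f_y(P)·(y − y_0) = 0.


Tangent line at P: 4*x - 2*y + 2 = 0.

Step 1: f(0, 1) = 0, so P lies on C.
Step 2: partial derivatives
  f_x(x, y) = 2*x + 2*y + 2, f_y(x, y) = 2*x - 4*y + 2.
  f_x(P) = 4, f_y(P) = -2 (gradient nonzero, so P is smooth).
Step 3: tangent line at P: 4·(x − 0) + -2·(y − 1) = 0.
Expanding: 4*x - 2*y + 2 = 0.


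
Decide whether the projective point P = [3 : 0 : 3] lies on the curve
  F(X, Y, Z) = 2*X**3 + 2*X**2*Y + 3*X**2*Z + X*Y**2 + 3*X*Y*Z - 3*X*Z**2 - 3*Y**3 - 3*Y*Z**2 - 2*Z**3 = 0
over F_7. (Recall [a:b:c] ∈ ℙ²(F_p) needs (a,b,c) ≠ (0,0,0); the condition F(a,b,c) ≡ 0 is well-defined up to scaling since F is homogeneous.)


F(3,0,3) ≡ 0 (mod 7); P is on the curve.

Evaluate F(3, 0, 3) term-by-term (mod 7).
  2*X**3 ↦ 2·27·1·1 = 54
  2*X**2*Y ↦ 2·9·0·1 = 0
  3*X**2*Z ↦ 3·9·1·3 = 81
  X*Y**2 ↦ 1·3·0·1 = 0
  3*X*Y*Z ↦ 3·3·0·3 = 0
  -3*X*Z**2 ↦ -3·3·1·9 = -81
  -3*Y**3 ↦ -3·1·0·1 = 0
  -3*Y*Z**2 ↦ -3·1·0·9 = 0
  -2*Z**3 ↦ -2·1·1·27 = -54
Sum: F(3, 0, 3) = (54) + (0) + (81) + (0) + (0) + (-81) + (0) + (0) + (-54) = 0.
Reducing mod 7: 0 ≡ 0 (mod 7).
Since F(a, b, c) ≡ 0 (mod 7), P lies on the curve.


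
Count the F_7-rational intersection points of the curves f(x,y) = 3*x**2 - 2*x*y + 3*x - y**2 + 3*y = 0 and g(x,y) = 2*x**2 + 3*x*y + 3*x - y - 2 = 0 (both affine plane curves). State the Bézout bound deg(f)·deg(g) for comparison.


Common zeros: ∅; count = 0; Bézout bound = 4.

deg(f) = 2, deg(g) = 2, so Bézout bound = 4.
Scan x ∈ F_7. For each x, list the y ∈ F_7 with f(x, y) ≡ 0 and those with g(x, y) ≡ 0 (mod 7); the common zeros in that column are the intersection.
  x = 0: f ≡ 0 at y ∈ {0, 3}; g ≡ 0 at y ∈ {5}; common: ∅.
  x = 1: f ≡ 0 at y ∈ {3, 5}; g ≡ 0 at y ∈ {2}; common: ∅.
  x = 2: f ≡ 0 at y ∈ ∅; g ≡ 0 at y ∈ {6}; common: ∅.
  x = 3: f ≡ 0 at y ∈ ∅; g ≡ 0 at y ∈ {3}; common: ∅.
  x = 4: f ≡ 0 at y ∈ ∅; g ≡ 0 at y ∈ {0}; common: ∅.
  x = 5: f ≡ 0 at y ∈ ∅; g ≡ 0 at y ∈ {0, 1, 2, 3, 4, 5, 6}; common: ∅.
  x = 6: f ≡ 0 at y ∈ {0, 5}; g ≡ 0 at y ∈ {1}; common: ∅.
Collecting: common zeros = ∅, so the count is 0.
Comparison with the Bézout bound: 0 ≤ 4 = deg(f)·deg(g), as expected for curves with no common component (the affine F_7-count falls short of the bound because intersections may lie at infinity, over extension fields, or carry multiplicity).


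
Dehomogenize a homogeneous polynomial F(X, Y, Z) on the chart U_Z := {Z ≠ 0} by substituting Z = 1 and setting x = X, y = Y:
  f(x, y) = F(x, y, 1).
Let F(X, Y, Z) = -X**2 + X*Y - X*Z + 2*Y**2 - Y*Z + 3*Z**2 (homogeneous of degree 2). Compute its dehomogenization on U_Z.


f(x, y) = -x**2 + x*y - x + 2*y**2 - y + 3

On U_Z we set Z = 1. Each monomial c·X^i·Y^j·Z^k in F becomes c·x^i·y^j·1^k = c·x^i·y^j.
Substituting Z = 1: F(X, Y, 1) = -x**2 + x*y - x + 2*y**2 - y + 3.
Note: deg(f) ≤ deg(F) = 2; strict inequality happens when F is divisible by Z (lost terms).


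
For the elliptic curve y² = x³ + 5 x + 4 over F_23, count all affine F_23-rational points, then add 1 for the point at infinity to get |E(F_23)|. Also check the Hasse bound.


Affine points = {(0, 2), (0, 21), (3, 0), (5, 4), (5, 19), (8, 2), (8, 21), (13, 9), (13, 14), (14, 9), (14, 14), (15, 2), (15, 21), (19, 9), (19, 14), (20, 10), (20, 13), (21, 3), (21, 20)}; affine count = 19; |E(F_23)| = 20.

Discriminant check: Δ ∝ 4a³ + 27b² = 4·5³ + 27·4² = 4·125 + 27·16 ≡ 12 (mod 23). Nonzero ⇒ E is nonsingular.
For each x ∈ F_23, compute rhs = x³ + 5·x + 4 mod 23, then count y ∈ F_23 with y² ≡ rhs.
  x = 0: rhs = 4, matching y values: 2, 21 (2 points).
  x = 1: rhs = 10, matching y values: none (0 points).
  x = 2: rhs = 22, matching y values: none (0 points).
  x = 3: rhs = 0, matching y values: 0 (1 points).
  x = 4: rhs = 19, matching y values: none (0 points).
  x = 5: rhs = 16, matching y values: 4, 19 (2 points).
  x = 6: rhs = 20, matching y values: none (0 points).
  x = 7: rhs = 14, matching y values: none (0 points).
  x = 8: rhs = 4, matching y values: 2, 21 (2 points).
  x = 9: rhs = 19, matching y values: none (0 points).
  x = 10: rhs = 19, matching y values: none (0 points).
  x = 11: rhs = 10, matching y values: none (0 points).
  x = 12: rhs = 21, matching y values: none (0 points).
  x = 13: rhs = 12, matching y values: 9, 14 (2 points).
  x = 14: rhs = 12, matching y values: 9, 14 (2 points).
  x = 15: rhs = 4, matching y values: 2, 21 (2 points).
  x = 16: rhs = 17, matching y values: none (0 points).
  x = 17: rhs = 11, matching y values: none (0 points).
  x = 18: rhs = 15, matching y values: none (0 points).
  x = 19: rhs = 12, matching y values: 9, 14 (2 points).
  x = 20: rhs = 8, matching y values: 10, 13 (2 points).
  x = 21: rhs = 9, matching y values: 3, 20 (2 points).
  x = 22: rhs = 21, matching y values: none (0 points).
Total affine count: 19.
Full point count |E(F_23)| = 19 + 1 = 20.
Hasse bound: |20 − (23+1)| = |-4| = 4 ≤ 2√23 ≈ 9.5917 ✓.


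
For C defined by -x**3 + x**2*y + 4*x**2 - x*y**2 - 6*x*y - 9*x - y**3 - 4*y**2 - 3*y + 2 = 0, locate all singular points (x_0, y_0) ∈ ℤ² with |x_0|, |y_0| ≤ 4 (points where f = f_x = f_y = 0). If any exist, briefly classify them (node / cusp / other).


Singular points: {(1, -2)}; classification: node.

Compute partial derivatives:
  f_x = -3*x**2 + 2*x*y + 8*x - y**2 - 6*y - 9.
  f_y = x**2 - 2*x*y - 6*x - 3*y**2 - 8*y - 3.
Scan x_0 ∈ {−4, ..., 4}. For each x_0, f_y(x_0, y) is a polynomial in y; find its integer roots y ∈ {−4, ..., 4}, then test f_x and f at those candidates.
  x = -4: f_y(-4, y) = 37 - 3*y**2; no integer root y with |y| ≤ 4.
  x = -3: f_y(-3, y) = -3*y**2 - 2*y + 24; no integer root y with |y| ≤ 4.
  x = -2: f_y(-2, y) = -3*y**2 - 4*y + 13; no integer root y with |y| ≤ 4.
  x = -1: f_y(-1, y) = -3*y**2 - 6*y + 4; no integer root y with |y| ≤ 4.
  x = 0: f_y(0, y) = -3*y**2 - 8*y - 3; no integer root y with |y| ≤ 4.
  x = 1: f_y(1, y) = -3*y**2 - 10*y - 8; vanishes at y ∈ {-2}. (1, -2): f_x = 0, f = 0 — SINGULAR.
  x = 2: f_y(2, y) = -3*y**2 - 12*y - 11; no integer root y with |y| ≤ 4.
  x = 3: f_y(3, y) = -3*y**2 - 14*y - 12; no integer root y with |y| ≤ 4.
  x = 4: f_y(4, y) = -3*y**2 - 16*y - 11; no integer root y with |y| ≤ 4.
Only singular point on the grid: (1, -2).
Classify: substitute x = 1 + u, y = -2 + v and expand: f = -u**3 + u**2*v - u**2 - u*v**2 - v**3 + v**2.
No constant or linear terms (consistent with a singular point). Quadratic part: -u**2 + v**2. Cubic part: -u**3 + u**2*v - u*v**2 - v**3.
The quadratic part v**2 - u**2 = (v − u)(v + u) splits into two distinct linear factors, so there are two distinct tangent lines y − -2 = ±(x − 1) — this is a node (ordinary double point).
Classification: node.


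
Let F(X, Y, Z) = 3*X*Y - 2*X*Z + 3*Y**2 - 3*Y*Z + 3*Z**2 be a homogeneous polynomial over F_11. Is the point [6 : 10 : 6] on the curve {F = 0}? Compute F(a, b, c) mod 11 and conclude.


F(6,10,6) ≡ 6 (mod 11); P is NOT on the curve.

Evaluate F(6, 10, 6) term-by-term (mod 11).
  3*X*Y ↦ 3·6·10·1 = 180
  -2*X*Z ↦ -2·6·1·6 = -72
  3*Y**2 ↦ 3·1·100·1 = 300
  -3*Y*Z ↦ -3·1·10·6 = -180
  3*Z**2 ↦ 3·1·1·36 = 108
Sum: F(6, 10, 6) = (180) + (-72) + (300) + (-180) + (108) = 336.
Reducing mod 11: 336 ≡ 6 (mod 11).
Since F(a, b, c) ≡ 6 ≠ 0 (mod 11), P does NOT lie on the curve.


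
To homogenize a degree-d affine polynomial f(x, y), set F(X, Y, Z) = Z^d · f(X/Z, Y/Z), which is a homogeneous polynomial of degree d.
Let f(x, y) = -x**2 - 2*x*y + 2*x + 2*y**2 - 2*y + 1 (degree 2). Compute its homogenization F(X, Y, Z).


F(X, Y, Z) = -X**2 - 2*X*Y + 2*X*Z + 2*Y**2 - 2*Y*Z + Z**2

deg(f) = 2.
Substitute x = X/Z, y = Y/Z into f, then multiply by Z^2.
  monomial -1·x^2·y^0 ↦ -1·X^2·Y^0·Z^0.
  monomial -2·x^1·y^1 ↦ -2·X^1·Y^1·Z^0.
  monomial 2·x^1·y^0 ↦ 2·X^1·Y^0·Z^1.
  monomial 2·x^0·y^2 ↦ 2·X^0·Y^2·Z^0.
  monomial -2·x^0·y^1 ↦ -2·X^0·Y^1·Z^1.
  monomial 1·x^0·y^0 ↦ 1·X^0·Y^0·Z^2.
Collecting: F(X, Y, Z) = -X**2 - 2*X*Y + 2*X*Z + 2*Y**2 - 2*Y*Z + Z**2.


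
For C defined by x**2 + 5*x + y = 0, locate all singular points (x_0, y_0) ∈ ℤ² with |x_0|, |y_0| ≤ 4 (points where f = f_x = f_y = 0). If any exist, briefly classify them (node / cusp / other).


No singular points in the scanned grid; C is smooth there.

Compute partial derivatives:
  f_x = 2*x + 5.
  f_y = 1.
f_y = 1 is a nonzero constant, so f_y never vanishes: no point (x, y) can satisfy f = f_x = f_y = 0. In particular no (x, y) ∈ {−4, ..., 4}² is singular; the curve is smooth.


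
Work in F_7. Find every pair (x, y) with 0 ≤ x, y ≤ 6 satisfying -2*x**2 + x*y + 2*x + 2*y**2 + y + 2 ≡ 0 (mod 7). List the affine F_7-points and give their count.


Affine F_7-points: {(1, 2), (1, 4), (2, 4), (2, 5), (5, 5), (5, 6), (6, 1), (6, 6)}; count = 8.

For each of the 49 pairs (x, y) ∈ F_7², evaluate f(x, y) mod 7. Record the zeros.
  x = 0: [0↦2, 1↦5, 2↦5, 3↦2, 4↦3, 5↦1, 6↦3]  zeros at y ∈ ∅
  x = 1: [0↦2, 1↦6, 2↦0, 3↦5, 4↦0, 5↦6, 6↦2]  zeros at y ∈ {2, 4}
  x = 2: [0↦5, 1↦3, 2↦5, 3↦4, 4↦0, 5↦0, 6↦4]  zeros at y ∈ {4, 5}
  x = 3: [0↦4, 1↦3, 2↦6, 3↦6, 4↦3, 5↦4, 6↦2]  zeros at y ∈ ∅
  x = 4: [0↦6, 1↦6, 2↦3, 3↦4, 4↦2, 5↦4, 6↦3]  zeros at y ∈ ∅
  x = 5: [0↦4, 1↦5, 2↦3, 3↦5, 4↦4, 5↦0, 6↦0]  zeros at y ∈ {5, 6}
  x = 6: [0↦5, 1↦0, 2↦6, 3↦2, 4↦2, 5↦6, 6↦0]  zeros at y ∈ {1, 6}
Collecting zeros: affine points = {(1, 2), (1, 4), (2, 4), (2, 5), (5, 5), (5, 6), (6, 1), (6, 6)}.
Total count |C(F_7)_aff| = 8.


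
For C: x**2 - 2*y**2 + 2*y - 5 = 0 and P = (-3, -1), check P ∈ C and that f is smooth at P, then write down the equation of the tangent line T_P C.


Tangent line at P: -6*x + 6*y - 12 = 0.

Step 1: f(-3, -1) = 0, so P lies on C.
Step 2: partial derivatives
  f_x(x, y) = 2*x, f_y(x, y) = 2 - 4*y.
  f_x(P) = -6, f_y(P) = 6 (gradient nonzero, so P is smooth).
Step 3: tangent line at P: -6·(x − -3) + 6·(y − -1) = 0.
Expanding: -6*x + 6*y - 12 = 0.


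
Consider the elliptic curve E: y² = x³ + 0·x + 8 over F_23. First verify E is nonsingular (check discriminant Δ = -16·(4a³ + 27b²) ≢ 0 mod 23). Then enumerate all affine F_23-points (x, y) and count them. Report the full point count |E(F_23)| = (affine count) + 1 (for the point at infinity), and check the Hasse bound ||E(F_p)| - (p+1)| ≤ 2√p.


Affine points = {(0, 10), (0, 13), (1, 3), (1, 20), (2, 4), (2, 19), (3, 9), (3, 14), (4, 7), (4, 16), (5, 8), (5, 15), (7, 11), (7, 12), (9, 1), (9, 22), (15, 5), (15, 18), (19, 6), (19, 17), (20, 2), (20, 21), (21, 0)}; affine count = 23; |E(F_23)| = 24.

Discriminant check: Δ ∝ 4a³ + 27b² = 4·0³ + 27·8² = 4·0 + 27·64 ≡ 3 (mod 23). Nonzero ⇒ E is nonsingular.
For each x ∈ F_23, compute rhs = x³ + 0·x + 8 mod 23, then count y ∈ F_23 with y² ≡ rhs.
  x = 0: rhs = 8, matching y values: 10, 13 (2 points).
  x = 1: rhs = 9, matching y values: 3, 20 (2 points).
  x = 2: rhs = 16, matching y values: 4, 19 (2 points).
  x = 3: rhs = 12, matching y values: 9, 14 (2 points).
  x = 4: rhs = 3, matching y values: 7, 16 (2 points).
  x = 5: rhs = 18, matching y values: 8, 15 (2 points).
  x = 6: rhs = 17, matching y values: none (0 points).
  x = 7: rhs = 6, matching y values: 11, 12 (2 points).
  x = 8: rhs = 14, matching y values: none (0 points).
  x = 9: rhs = 1, matching y values: 1, 22 (2 points).
  x = 10: rhs = 19, matching y values: none (0 points).
  x = 11: rhs = 5, matching y values: none (0 points).
  x = 12: rhs = 11, matching y values: none (0 points).
  x = 13: rhs = 20, matching y values: none (0 points).
  x = 14: rhs = 15, matching y values: none (0 points).
  x = 15: rhs = 2, matching y values: 5, 18 (2 points).
  x = 16: rhs = 10, matching y values: none (0 points).
  x = 17: rhs = 22, matching y values: none (0 points).
  x = 18: rhs = 21, matching y values: none (0 points).
  x = 19: rhs = 13, matching y values: 6, 17 (2 points).
  x = 20: rhs = 4, matching y values: 2, 21 (2 points).
  x = 21: rhs = 0, matching y values: 0 (1 points).
  x = 22: rhs = 7, matching y values: none (0 points).
Total affine count: 23.
Full point count |E(F_23)| = 23 + 1 = 24.
Hasse bound: |24 − (23+1)| = |0| = 0 ≤ 2√23 ≈ 9.5917 ✓.


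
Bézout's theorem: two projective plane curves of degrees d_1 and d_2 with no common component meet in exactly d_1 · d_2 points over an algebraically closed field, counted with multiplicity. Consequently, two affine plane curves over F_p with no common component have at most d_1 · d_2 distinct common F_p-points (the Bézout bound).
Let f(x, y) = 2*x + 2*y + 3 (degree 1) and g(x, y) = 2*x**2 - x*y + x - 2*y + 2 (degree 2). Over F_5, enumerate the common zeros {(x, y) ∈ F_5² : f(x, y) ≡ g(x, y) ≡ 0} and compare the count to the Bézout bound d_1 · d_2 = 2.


Common zeros: {(0, 1), (1, 0)}; count = 2; Bézout bound = 2.

deg(f) = 1, deg(g) = 2, so Bézout bound = 2.
Scan x ∈ F_5. For each x, list the y ∈ F_5 with f(x, y) ≡ 0 and those with g(x, y) ≡ 0 (mod 5); the common zeros in that column are the intersection.
  x = 0: f ≡ 0 at y ∈ {1}; g ≡ 0 at y ∈ {1}; common: {1}.
  x = 1: f ≡ 0 at y ∈ {0}; g ≡ 0 at y ∈ {0}; common: {0}.
  x = 2: f ≡ 0 at y ∈ {4}; g ≡ 0 at y ∈ {3}; common: ∅.
  x = 3: f ≡ 0 at y ∈ {3}; g ≡ 0 at y ∈ ∅; common: ∅.
  x = 4: f ≡ 0 at y ∈ {2}; g ≡ 0 at y ∈ {3}; common: ∅.
Collecting: common zeros = {(0, 1), (1, 0)}, so the count is 2.
Comparison with the Bézout bound: 2 ≤ 2 = deg(f)·deg(g), as expected for curves with no common component (the bound is attained).


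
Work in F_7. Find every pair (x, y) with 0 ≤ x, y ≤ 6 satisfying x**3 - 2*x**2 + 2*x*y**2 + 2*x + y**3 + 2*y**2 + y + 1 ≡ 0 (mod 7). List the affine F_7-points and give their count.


Affine F_7-points: {(0, 3), (1, 2), (4, 2), (4, 3), (4, 6), (5, 3), (6, 5)}; count = 7.

For each of the 49 pairs (x, y) ∈ F_7², evaluate f(x, y) mod 7. Record the zeros.
  x = 0: [0↦1, 1↦5, 2↦5, 3↦0, 4↦3, 5↦6, 6↦1]  zeros at y ∈ {3}
  x = 1: [0↦2, 1↦1, 2↦0, 3↦5, 4↦1, 5↦1, 6↦4]  zeros at y ∈ {2}
  x = 2: [0↦5, 1↦6, 2↦4, 3↦5, 4↦1, 5↦5, 6↦2]  zeros at y ∈ ∅
  x = 3: [0↦2, 1↦5, 2↦2, 3↦6, 4↦2, 5↦3, 6↦1]  zeros at y ∈ ∅
  x = 4: [0↦6, 1↦4, 2↦0, 3↦0, 4↦3, 5↦1, 6↦0]  zeros at y ∈ {2, 3, 6}
  x = 5: [0↦2, 1↦2, 2↦4, 3↦0, 4↦3, 5↦5, 6↦5]  zeros at y ∈ {3}
  x = 6: [0↦3, 1↦5, 2↦6, 3↦5, 4↦1, 5↦0, 6↦1]  zeros at y ∈ {5}
Collecting zeros: affine points = {(0, 3), (1, 2), (4, 2), (4, 3), (4, 6), (5, 3), (6, 5)}.
Total count |C(F_7)_aff| = 7.


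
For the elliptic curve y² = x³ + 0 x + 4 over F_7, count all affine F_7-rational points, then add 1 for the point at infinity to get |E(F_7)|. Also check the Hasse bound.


Affine points = {(0, 2), (0, 5)}; affine count = 2; |E(F_7)| = 3.

Discriminant check: Δ ∝ 4a³ + 27b² = 4·0³ + 27·4² = 4·0 + 27·16 ≡ 5 (mod 7). Nonzero ⇒ E is nonsingular.
For each x ∈ F_7, compute rhs = x³ + 0·x + 4 mod 7, then count y ∈ F_7 with y² ≡ rhs.
  x = 0: rhs = 4, matching y values: 2, 5 (2 points).
  x = 1: rhs = 5, matching y values: none (0 points).
  x = 2: rhs = 5, matching y values: none (0 points).
  x = 3: rhs = 3, matching y values: none (0 points).
  x = 4: rhs = 5, matching y values: none (0 points).
  x = 5: rhs = 3, matching y values: none (0 points).
  x = 6: rhs = 3, matching y values: none (0 points).
Total affine count: 2.
Full point count |E(F_7)| = 2 + 1 = 3.
Hasse bound: |3 − (7+1)| = |-5| = 5 ≤ 2√7 ≈ 5.2915 ✓.


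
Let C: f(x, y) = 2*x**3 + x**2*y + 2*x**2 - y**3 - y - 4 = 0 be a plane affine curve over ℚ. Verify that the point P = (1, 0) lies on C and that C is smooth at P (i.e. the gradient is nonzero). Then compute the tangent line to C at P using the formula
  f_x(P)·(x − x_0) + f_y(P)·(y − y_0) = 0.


Tangent line at P: 10*x - 10 = 0.

Step 1: f(1, 0) = 0, so P lies on C.
Step 2: partial derivatives
  f_x(x, y) = 6*x**2 + 2*x*y + 4*x, f_y(x, y) = x**2 - 3*y**2 - 1.
  f_x(P) = 10, f_y(P) = 0 (gradient nonzero, so P is smooth).
Step 3: tangent line at P: 10·(x − 1) + 0·(y − 0) = 0.
Expanding: 10*x - 10 = 0.


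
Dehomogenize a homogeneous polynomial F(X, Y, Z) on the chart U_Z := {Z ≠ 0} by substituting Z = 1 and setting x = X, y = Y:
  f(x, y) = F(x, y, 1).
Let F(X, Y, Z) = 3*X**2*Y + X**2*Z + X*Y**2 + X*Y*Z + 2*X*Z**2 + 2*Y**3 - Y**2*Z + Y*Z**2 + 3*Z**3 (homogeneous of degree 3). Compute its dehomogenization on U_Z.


f(x, y) = 3*x**2*y + x**2 + x*y**2 + x*y + 2*x + 2*y**3 - y**2 + y + 3

On U_Z we set Z = 1. Each monomial c·X^i·Y^j·Z^k in F becomes c·x^i·y^j·1^k = c·x^i·y^j.
Substituting Z = 1: F(X, Y, 1) = 3*x**2*y + x**2 + x*y**2 + x*y + 2*x + 2*y**3 - y**2 + y + 3.
Note: deg(f) ≤ deg(F) = 3; strict inequality happens when F is divisible by Z (lost terms).


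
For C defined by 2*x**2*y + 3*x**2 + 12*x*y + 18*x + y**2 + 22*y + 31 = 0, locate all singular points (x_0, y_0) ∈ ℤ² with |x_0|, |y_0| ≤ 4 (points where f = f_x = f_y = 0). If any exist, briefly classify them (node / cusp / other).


Singular points: {(-3, -2)}; classification: node.

Compute partial derivatives:
  f_x = 4*x*y + 6*x + 12*y + 18.
  f_y = 2*x**2 + 12*x + 2*y + 22.
Scan x_0 ∈ {−4, ..., 4}. For each x_0, f_y(x_0, y) is a polynomial in y; find its integer roots y ∈ {−4, ..., 4}, then test f_x and f at those candidates.
  x = -4: f_y(-4, y) = 2*y + 6; vanishes at y ∈ {-3}. (-4, -3): f_x = 6 ≠ 0.
  x = -3: f_y(-3, y) = 2*y + 4; vanishes at y ∈ {-2}. (-3, -2): f_x = 0, f = 0 — SINGULAR.
  x = -2: f_y(-2, y) = 2*y + 6; vanishes at y ∈ {-3}. (-2, -3): f_x = -6 ≠ 0.
  x = -1: f_y(-1, y) = 2*y + 12; no integer root y with |y| ≤ 4.
  x = 0: f_y(0, y) = 2*y + 22; no integer root y with |y| ≤ 4.
  x = 1: f_y(1, y) = 2*y + 36; no integer root y with |y| ≤ 4.
  x = 2: f_y(2, y) = 2*y + 54; no integer root y with |y| ≤ 4.
  x = 3: f_y(3, y) = 2*y + 76; no integer root y with |y| ≤ 4.
  x = 4: f_y(4, y) = 2*y + 102; no integer root y with |y| ≤ 4.
Only singular point on the grid: (-3, -2).
Classify: substitute x = -3 + u, y = -2 + v and expand: f = 2*u**2*v - u**2 + v**2.
No constant or linear terms (consistent with a singular point). Quadratic part: -u**2 + v**2. Cubic part: 2*u**2*v.
The quadratic part v**2 - u**2 = (v − u)(v + u) splits into two distinct linear factors, so there are two distinct tangent lines y − -2 = ±(x − -3) — this is a node (ordinary double point).
Classification: node.


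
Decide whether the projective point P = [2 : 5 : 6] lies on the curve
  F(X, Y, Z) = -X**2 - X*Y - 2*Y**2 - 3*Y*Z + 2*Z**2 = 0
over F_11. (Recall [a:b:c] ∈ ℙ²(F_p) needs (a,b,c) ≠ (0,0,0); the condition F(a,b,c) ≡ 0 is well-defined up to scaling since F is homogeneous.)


F(2,5,6) ≡ 6 (mod 11); P is NOT on the curve.

Evaluate F(2, 5, 6) term-by-term (mod 11).
  -X**2 ↦ -1·4·1·1 = -4
  -X*Y ↦ -1·2·5·1 = -10
  -2*Y**2 ↦ -2·1·25·1 = -50
  -3*Y*Z ↦ -3·1·5·6 = -90
  2*Z**2 ↦ 2·1·1·36 = 72
Sum: F(2, 5, 6) = (-4) + (-10) + (-50) + (-90) + (72) = -82.
Reducing mod 11: -82 ≡ 6 (mod 11).
Since F(a, b, c) ≡ 6 ≠ 0 (mod 11), P does NOT lie on the curve.


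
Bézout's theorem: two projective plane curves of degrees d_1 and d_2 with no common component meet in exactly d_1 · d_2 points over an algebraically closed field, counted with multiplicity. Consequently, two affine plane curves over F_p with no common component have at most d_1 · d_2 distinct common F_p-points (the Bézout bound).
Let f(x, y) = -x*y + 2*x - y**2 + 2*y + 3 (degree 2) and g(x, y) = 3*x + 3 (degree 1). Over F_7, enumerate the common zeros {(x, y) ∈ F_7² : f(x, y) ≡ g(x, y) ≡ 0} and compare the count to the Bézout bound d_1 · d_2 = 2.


Common zeros: ∅; count = 0; Bézout bound = 2.

deg(f) = 2, deg(g) = 1, so Bézout bound = 2.
Scan x ∈ F_7. For each x, list the y ∈ F_7 with f(x, y) ≡ 0 and those with g(x, y) ≡ 0 (mod 7); the common zeros in that column are the intersection.
  x = 0: f ≡ 0 at y ∈ {3, 6}; g ≡ 0 at y ∈ ∅; common: ∅.
  x = 1: f ≡ 0 at y ∈ {4}; g ≡ 0 at y ∈ ∅; common: ∅.
  x = 2: f ≡ 0 at y ∈ {0}; g ≡ 0 at y ∈ ∅; common: ∅.
  x = 3: f ≡ 0 at y ∈ {1, 5}; g ≡ 0 at y ∈ ∅; common: ∅.
  x = 4: f ≡ 0 at y ∈ ∅; g ≡ 0 at y ∈ ∅; common: ∅.
  x = 5: f ≡ 0 at y ∈ ∅; g ≡ 0 at y ∈ ∅; common: ∅.
  x = 6: f ≡ 0 at y ∈ ∅; g ≡ 0 at y ∈ {0, 1, 2, 3, 4, 5, 6}; common: ∅.
Collecting: common zeros = ∅, so the count is 0.
Comparison with the Bézout bound: 0 ≤ 2 = deg(f)·deg(g), as expected for curves with no common component (the affine F_7-count falls short of the bound because intersections may lie at infinity, over extension fields, or carry multiplicity).


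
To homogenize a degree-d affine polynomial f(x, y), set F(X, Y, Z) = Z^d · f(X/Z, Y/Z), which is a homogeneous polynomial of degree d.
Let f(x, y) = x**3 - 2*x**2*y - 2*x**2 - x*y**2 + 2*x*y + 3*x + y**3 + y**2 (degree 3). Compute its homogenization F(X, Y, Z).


F(X, Y, Z) = X**3 - 2*X**2*Y - 2*X**2*Z - X*Y**2 + 2*X*Y*Z + 3*X*Z**2 + Y**3 + Y**2*Z

deg(f) = 3.
Substitute x = X/Z, y = Y/Z into f, then multiply by Z^3.
  monomial 1·x^3·y^0 ↦ 1·X^3·Y^0·Z^0.
  monomial -2·x^2·y^1 ↦ -2·X^2·Y^1·Z^0.
  monomial -2·x^2·y^0 ↦ -2·X^2·Y^0·Z^1.
  monomial -1·x^1·y^2 ↦ -1·X^1·Y^2·Z^0.
  monomial 2·x^1·y^1 ↦ 2·X^1·Y^1·Z^1.
  monomial 3·x^1·y^0 ↦ 3·X^1·Y^0·Z^2.
  monomial 1·x^0·y^3 ↦ 1·X^0·Y^3·Z^0.
  monomial 1·x^0·y^2 ↦ 1·X^0·Y^2·Z^1.
Collecting: F(X, Y, Z) = X**3 - 2*X**2*Y - 2*X**2*Z - X*Y**2 + 2*X*Y*Z + 3*X*Z**2 + Y**3 + Y**2*Z.


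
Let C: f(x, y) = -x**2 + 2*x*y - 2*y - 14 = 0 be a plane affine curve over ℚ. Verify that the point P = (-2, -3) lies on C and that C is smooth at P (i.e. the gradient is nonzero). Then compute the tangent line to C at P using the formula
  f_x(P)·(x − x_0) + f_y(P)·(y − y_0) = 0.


Tangent line at P: -2*x - 6*y - 22 = 0.

Step 1: f(-2, -3) = 0, so P lies on C.
Step 2: partial derivatives
  f_x(x, y) = -2*x + 2*y, f_y(x, y) = 2*x - 2.
  f_x(P) = -2, f_y(P) = -6 (gradient nonzero, so P is smooth).
Step 3: tangent line at P: -2·(x − -2) + -6·(y − -3) = 0.
Expanding: -2*x - 6*y - 22 = 0.


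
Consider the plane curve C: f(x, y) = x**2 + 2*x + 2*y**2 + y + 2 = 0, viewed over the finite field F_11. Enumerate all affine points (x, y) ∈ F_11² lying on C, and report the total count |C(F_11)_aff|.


Affine F_11-points: {(1, 7), (1, 9), (2, 6), (2, 10), (7, 6), (7, 10), (8, 7), (8, 9), (10, 2), (10, 3)}; count = 10.

For each of the 121 pairs (x, y) ∈ F_11², evaluate f(x, y) mod 11. Record the zeros.
  x = 0: [0↦2, 1↦5, 2↦1, 3↦1, 4↦5, 5↦2, 6↦3, 7↦8, 8↦6, 9↦8, 10↦3]  zeros at y ∈ ∅
  x = 1: [0↦5, 1↦8, 2↦4, 3↦4, 4↦8, 5↦5, 6↦6, 7↦0, 8↦9, 9↦0, 10↦6]  zeros at y ∈ {7, 9}
  x = 2: [0↦10, 1↦2, 2↦9, 3↦9, 4↦2, 5↦10, 6↦0, 7↦5, 8↦3, 9↦5, 10↦0]  zeros at y ∈ {6, 10}
  x = 3: [0↦6, 1↦9, 2↦5, 3↦5, 4↦9, 5↦6, 6↦7, 7↦1, 8↦10, 9↦1, 10↦7]  zeros at y ∈ ∅
  x = 4: [0↦4, 1↦7, 2↦3, 3↦3, 4↦7, 5↦4, 6↦5, 7↦10, 8↦8, 9↦10, 10↦5]  zeros at y ∈ ∅
  x = 5: [0↦4, 1↦7, 2↦3, 3↦3, 4↦7, 5↦4, 6↦5, 7↦10, 8↦8, 9↦10, 10↦5]  zeros at y ∈ ∅
  x = 6: [0↦6, 1↦9, 2↦5, 3↦5, 4↦9, 5↦6, 6↦7, 7↦1, 8↦10, 9↦1, 10↦7]  zeros at y ∈ ∅
  x = 7: [0↦10, 1↦2, 2↦9, 3↦9, 4↦2, 5↦10, 6↦0, 7↦5, 8↦3, 9↦5, 10↦0]  zeros at y ∈ {6, 10}
  x = 8: [0↦5, 1↦8, 2↦4, 3↦4, 4↦8, 5↦5, 6↦6, 7↦0, 8↦9, 9↦0, 10↦6]  zeros at y ∈ {7, 9}
  x = 9: [0↦2, 1↦5, 2↦1, 3↦1, 4↦5, 5↦2, 6↦3, 7↦8, 8↦6, 9↦8, 10↦3]  zeros at y ∈ ∅
  x = 10: [0↦1, 1↦4, 2↦0, 3↦0, 4↦4, 5↦1, 6↦2, 7↦7, 8↦5, 9↦7, 10↦2]  zeros at y ∈ {2, 3}
Collecting zeros: affine points = {(1, 7), (1, 9), (2, 6), (2, 10), (7, 6), (7, 10), (8, 7), (8, 9), (10, 2), (10, 3)}.
Total count |C(F_11)_aff| = 10.


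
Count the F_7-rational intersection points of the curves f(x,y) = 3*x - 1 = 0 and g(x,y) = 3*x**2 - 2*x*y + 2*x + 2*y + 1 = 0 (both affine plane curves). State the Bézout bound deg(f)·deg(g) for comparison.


Common zeros: {(5, 2)}; count = 1; Bézout bound = 2.

deg(f) = 1, deg(g) = 2, so Bézout bound = 2.
Scan x ∈ F_7. For each x, list the y ∈ F_7 with f(x, y) ≡ 0 and those with g(x, y) ≡ 0 (mod 7); the common zeros in that column are the intersection.
  x = 0: f ≡ 0 at y ∈ ∅; g ≡ 0 at y ∈ {3}; common: ∅.
  x = 1: f ≡ 0 at y ∈ ∅; g ≡ 0 at y ∈ ∅; common: ∅.
  x = 2: f ≡ 0 at y ∈ ∅; g ≡ 0 at y ∈ {5}; common: ∅.
  x = 3: f ≡ 0 at y ∈ ∅; g ≡ 0 at y ∈ {5}; common: ∅.
  x = 4: f ≡ 0 at y ∈ ∅; g ≡ 0 at y ∈ {6}; common: ∅.
  x = 5: f ≡ 0 at y ∈ {0, 1, 2, 3, 4, 5, 6}; g ≡ 0 at y ∈ {2}; common: {2}.
  x = 6: f ≡ 0 at y ∈ ∅; g ≡ 0 at y ∈ {3}; common: ∅.
Collecting: common zeros = {(5, 2)}, so the count is 1.
Comparison with the Bézout bound: 1 ≤ 2 = deg(f)·deg(g), as expected for curves with no common component (the affine F_7-count falls short of the bound because intersections may lie at infinity, over extension fields, or carry multiplicity).


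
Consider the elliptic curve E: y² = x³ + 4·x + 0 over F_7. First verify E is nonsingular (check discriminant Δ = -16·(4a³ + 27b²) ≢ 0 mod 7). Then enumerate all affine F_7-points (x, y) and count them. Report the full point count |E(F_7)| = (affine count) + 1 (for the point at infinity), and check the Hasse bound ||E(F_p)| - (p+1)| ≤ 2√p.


Affine points = {(0, 0), (2, 3), (2, 4), (3, 2), (3, 5), (6, 3), (6, 4)}; affine count = 7; |E(F_7)| = 8.

Discriminant check: Δ ∝ 4a³ + 27b² = 4·4³ + 27·0² = 4·64 + 27·0 ≡ 4 (mod 7). Nonzero ⇒ E is nonsingular.
For each x ∈ F_7, compute rhs = x³ + 4·x + 0 mod 7, then count y ∈ F_7 with y² ≡ rhs.
  x = 0: rhs = 0, matching y values: 0 (1 points).
  x = 1: rhs = 5, matching y values: none (0 points).
  x = 2: rhs = 2, matching y values: 3, 4 (2 points).
  x = 3: rhs = 4, matching y values: 2, 5 (2 points).
  x = 4: rhs = 3, matching y values: none (0 points).
  x = 5: rhs = 5, matching y values: none (0 points).
  x = 6: rhs = 2, matching y values: 3, 4 (2 points).
Total affine count: 7.
Full point count |E(F_7)| = 7 + 1 = 8.
Hasse bound: |8 − (7+1)| = |0| = 0 ≤ 2√7 ≈ 5.2915 ✓.


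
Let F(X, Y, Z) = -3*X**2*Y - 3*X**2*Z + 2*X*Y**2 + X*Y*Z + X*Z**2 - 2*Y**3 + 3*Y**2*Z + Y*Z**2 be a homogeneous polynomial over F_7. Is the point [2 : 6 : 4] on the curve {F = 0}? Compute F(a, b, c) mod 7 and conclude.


F(2,6,4) ≡ 4 (mod 7); P is NOT on the curve.

Evaluate F(2, 6, 4) term-by-term (mod 7).
  -3*X**2*Y ↦ -3·4·6·1 = -72
  -3*X**2*Z ↦ -3·4·1·4 = -48
  2*X*Y**2 ↦ 2·2·36·1 = 144
  X*Y*Z ↦ 1·2·6·4 = 48
  X*Z**2 ↦ 1·2·1·16 = 32
  -2*Y**3 ↦ -2·1·216·1 = -432
  3*Y**2*Z ↦ 3·1·36·4 = 432
  Y*Z**2 ↦ 1·1·6·16 = 96
Sum: F(2, 6, 4) = (-72) + (-48) + (144) + (48) + (32) + (-432) + (432) + (96) = 200.
Reducing mod 7: 200 ≡ 4 (mod 7).
Since F(a, b, c) ≡ 4 ≠ 0 (mod 7), P does NOT lie on the curve.


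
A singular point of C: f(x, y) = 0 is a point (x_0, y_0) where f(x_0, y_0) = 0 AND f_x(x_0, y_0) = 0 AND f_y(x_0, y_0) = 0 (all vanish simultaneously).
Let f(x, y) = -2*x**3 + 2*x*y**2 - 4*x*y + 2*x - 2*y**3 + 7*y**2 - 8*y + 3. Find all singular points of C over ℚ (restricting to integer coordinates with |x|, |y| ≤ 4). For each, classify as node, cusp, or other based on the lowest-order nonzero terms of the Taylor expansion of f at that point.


Singular points: {(0, 1)}; classification: cusp.

Compute partial derivatives:
  f_x = -6*x**2 + 2*y**2 - 4*y + 2.
  f_y = 4*x*y - 4*x - 6*y**2 + 14*y - 8.
Scan x_0 ∈ {−4, ..., 4}. For each x_0, f_y(x_0, y) is a polynomial in y; find its integer roots y ∈ {−4, ..., 4}, then test f_x and f at those candidates.
  x = -4: f_y(-4, y) = -6*y**2 - 2*y + 8; vanishes at y ∈ {1}. (-4, 1): f_x = -96 ≠ 0.
  x = -3: f_y(-3, y) = -6*y**2 + 2*y + 4; vanishes at y ∈ {1}. (-3, 1): f_x = -54 ≠ 0.
  x = -2: f_y(-2, y) = -6*y**2 + 6*y; vanishes at y ∈ {0, 1}. (-2, 0): f_x = -22 ≠ 0; (-2, 1): f_x = -24 ≠ 0.
  x = -1: f_y(-1, y) = -6*y**2 + 10*y - 4; vanishes at y ∈ {1}. (-1, 1): f_x = -6 ≠ 0.
  x = 0: f_y(0, y) = -6*y**2 + 14*y - 8; vanishes at y ∈ {1}. (0, 1): f_x = 0, f = 0 — SINGULAR.
  x = 1: f_y(1, y) = -6*y**2 + 18*y - 12; vanishes at y ∈ {1, 2}. (1, 1): f_x = -6 ≠ 0; (1, 2): f_x = -4 ≠ 0.
  x = 2: f_y(2, y) = -6*y**2 + 22*y - 16; vanishes at y ∈ {1}. (2, 1): f_x = -24 ≠ 0.
  x = 3: f_y(3, y) = -6*y**2 + 26*y - 20; vanishes at y ∈ {1}. (3, 1): f_x = -54 ≠ 0.
  x = 4: f_y(4, y) = -6*y**2 + 30*y - 24; vanishes at y ∈ {1, 4}. (4, 1): f_x = -96 ≠ 0; (4, 4): f_x = -78 ≠ 0.
Only singular point on the grid: (0, 1).
Classify: substitute x = 0 + u, y = 1 + v and expand: f = -2*u**3 + 2*u*v**2 - 2*v**3 + v**2.
No constant or linear terms (consistent with a singular point). Quadratic part: v**2. Cubic part: -2*u**3 + 2*u*v**2 - 2*v**3.
The quadratic part v**2 is a perfect square, so there is a single (double) tangent line v = 0, i.e. y = 1. Restricting the cubic part to that line (v = 0) leaves -2*u**3 ≠ 0, so f is not divisible by v and the branch is v² ≈ 2*u**3 to lowest order — this is a cusp.
Classification: cusp.
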